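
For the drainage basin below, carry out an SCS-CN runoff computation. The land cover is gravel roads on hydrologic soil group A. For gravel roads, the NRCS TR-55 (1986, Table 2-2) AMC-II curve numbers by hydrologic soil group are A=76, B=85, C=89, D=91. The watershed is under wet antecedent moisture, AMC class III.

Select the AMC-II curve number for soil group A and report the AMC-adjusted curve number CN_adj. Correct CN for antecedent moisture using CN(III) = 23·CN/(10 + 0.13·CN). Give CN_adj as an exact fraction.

CN_adj = 43700/497 ≈ 87.928

NRCS table: gravel roads, soil group A → CN(II) = 76
CN(III) from CN(II)=76: (23·76)/(10 + 0.13·76) = 43700/497 ≈ 87.928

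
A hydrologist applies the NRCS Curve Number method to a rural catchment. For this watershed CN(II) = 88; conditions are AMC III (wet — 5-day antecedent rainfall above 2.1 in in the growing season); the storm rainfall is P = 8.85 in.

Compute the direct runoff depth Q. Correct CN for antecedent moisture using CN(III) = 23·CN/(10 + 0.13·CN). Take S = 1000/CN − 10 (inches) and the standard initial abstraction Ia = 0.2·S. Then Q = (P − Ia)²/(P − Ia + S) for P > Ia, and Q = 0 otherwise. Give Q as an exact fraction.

CN(III) from CN(II)=88: (23·88)/(10 + 0.13·88) = 6325/67 ≈ 94.403
S = 1000/(6325/67) − 10 = 150/253 in ≈ 0.593 in
Ia = 0.2·(150/253) = 30/253 in ≈ 0.119 in
Excess rainfall: 8.850 − 0.119 = 8.731 in; P > Ia so Q > 0
Q: (44181/5060)² ÷ (47181/5060) = 650653587/79578620 in (≈ 8.176 in)

Q = 650653587/79578620 in ≈ 8.176 in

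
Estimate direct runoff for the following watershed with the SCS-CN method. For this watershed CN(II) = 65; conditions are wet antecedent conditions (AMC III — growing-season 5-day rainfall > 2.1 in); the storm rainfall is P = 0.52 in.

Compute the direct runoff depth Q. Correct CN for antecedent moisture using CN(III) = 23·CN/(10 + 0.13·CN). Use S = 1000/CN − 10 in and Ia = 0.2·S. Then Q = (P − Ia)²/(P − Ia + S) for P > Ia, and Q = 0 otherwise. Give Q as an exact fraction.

CN(III) from CN(II)=65: (23·65)/(10 + 0.13·65) = 29900/369 ≈ 81.030
S = 1000/(29900/369) − 10 = 700/299 in ≈ 2.341 in
Ia = 0.2S: 0.2·2.341 = 0.468 in (exactly 140/299)
P − Ia = 0.520 − 0.468 = 387/7475 ≈ 0.052 in (> 0, runoff occurs)
Runoff Q = (P−Ia)²/(P−Ia+S) = (0.052)²/(0.052+2.341) = 149769/133705325 ≈ 0.001 in

Q = 149769/133705325 in ≈ 0.001 in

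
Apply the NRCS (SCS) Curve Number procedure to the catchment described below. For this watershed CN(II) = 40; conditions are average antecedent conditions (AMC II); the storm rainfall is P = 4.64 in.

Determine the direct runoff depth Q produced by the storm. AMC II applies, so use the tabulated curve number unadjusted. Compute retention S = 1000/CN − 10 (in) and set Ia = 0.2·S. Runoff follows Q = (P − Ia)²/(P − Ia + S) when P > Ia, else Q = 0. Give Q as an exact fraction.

Average conditions: CN = 40 (no AMC adjustment).
Retention S: 1000/CN − 10 with CN=40.000 → S = 15 ≈ 15.000 in
Ia = 0.2·15 = 3 in ≈ 3.000 in
Excess rainfall: 4.640 − 3.000 = 1.640 in; P > Ia so Q > 0
Runoff Q = (P−Ia)²/(P−Ia+S) = (1.640)²/(1.640+15.000) = 1681/10400 ≈ 0.162 in

Q = 1681/10400 in ≈ 0.162 in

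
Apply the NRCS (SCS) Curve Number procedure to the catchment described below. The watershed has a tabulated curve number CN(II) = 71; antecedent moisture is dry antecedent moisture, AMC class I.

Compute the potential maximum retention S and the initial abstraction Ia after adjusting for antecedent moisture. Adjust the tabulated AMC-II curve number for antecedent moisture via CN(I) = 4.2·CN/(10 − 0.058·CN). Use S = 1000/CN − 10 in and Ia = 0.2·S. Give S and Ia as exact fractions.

S = 14500/1491 in ≈ 9.725 in; Ia = 2900/1491 in ≈ 1.945 in

CN(I) from CN(II)=71: (4.2·71)/(10 − 0.058·71) = 149100/2941 ≈ 50.697
S = 1000/(149100/2941) − 10 = 14500/1491 in ≈ 9.725 in
Initial abstraction Ia = S/5 = (14500/1491)/5 = 2900/1491 ≈ 1.945 in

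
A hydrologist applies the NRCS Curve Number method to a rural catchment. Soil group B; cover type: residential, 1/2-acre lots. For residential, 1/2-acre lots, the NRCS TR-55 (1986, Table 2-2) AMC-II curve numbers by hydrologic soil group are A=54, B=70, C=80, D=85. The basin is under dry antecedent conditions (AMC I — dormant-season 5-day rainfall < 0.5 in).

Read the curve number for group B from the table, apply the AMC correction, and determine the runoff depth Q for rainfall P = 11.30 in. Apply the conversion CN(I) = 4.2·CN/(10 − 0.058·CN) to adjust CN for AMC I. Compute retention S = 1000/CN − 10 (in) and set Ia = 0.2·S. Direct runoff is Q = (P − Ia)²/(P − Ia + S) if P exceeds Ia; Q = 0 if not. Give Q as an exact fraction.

Q = 20584369/4673130 in ≈ 4.405 in

NRCS table: residential, 1/2-acre lots, soil group B → CN(II) = 70
Adjust CN=70 to AMC I: 4.2·70/(10 − 0.058·70) → 294 ÷ (297/50) = 4900/99 ≈ 49.495
S = 1000/(4900/99) − 10 = 500/49 in ≈ 10.204 in
Ia = 0.2·(500/49) = 100/49 in ≈ 2.041 in
Since P=11.300 > Ia=2.041: effective rainfall P−Ia = 4537/490 in
Runoff Q = (P−Ia)²/(P−Ia+S) = (9.259)²/(9.259+10.204) = 20584369/4673130 ≈ 4.405 in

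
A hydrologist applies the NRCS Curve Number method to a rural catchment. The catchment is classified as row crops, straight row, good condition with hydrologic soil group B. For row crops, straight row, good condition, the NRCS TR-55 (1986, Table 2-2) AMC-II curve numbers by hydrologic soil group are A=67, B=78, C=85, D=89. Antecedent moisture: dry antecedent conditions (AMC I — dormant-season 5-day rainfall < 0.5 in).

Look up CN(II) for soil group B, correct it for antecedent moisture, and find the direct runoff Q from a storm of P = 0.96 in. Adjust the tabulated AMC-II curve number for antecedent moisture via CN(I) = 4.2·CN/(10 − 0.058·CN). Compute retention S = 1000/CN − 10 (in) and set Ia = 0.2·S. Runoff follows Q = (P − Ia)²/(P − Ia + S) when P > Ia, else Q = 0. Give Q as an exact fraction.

Q = 0 in ≈ 0.000 in

NRCS table: row crops, straight row, good condition, soil group B → CN(II) = 78
Dry (AMC I): CN(I) = 4.2·78/(10 − 0.058·78) = (1638/5)/(1369/250) = 81900/1369 ≈ 59.825
Retention S: 1000/CN − 10 with CN=59.825 → S = 5500/819 ≈ 6.716 in
Initial abstraction Ia = S/5 = (5500/819)/5 = 1100/819 ≈ 1.343 in
P = 0.960 ≤ Ia = 1.343 in: entire storm abstracted, Q = 0.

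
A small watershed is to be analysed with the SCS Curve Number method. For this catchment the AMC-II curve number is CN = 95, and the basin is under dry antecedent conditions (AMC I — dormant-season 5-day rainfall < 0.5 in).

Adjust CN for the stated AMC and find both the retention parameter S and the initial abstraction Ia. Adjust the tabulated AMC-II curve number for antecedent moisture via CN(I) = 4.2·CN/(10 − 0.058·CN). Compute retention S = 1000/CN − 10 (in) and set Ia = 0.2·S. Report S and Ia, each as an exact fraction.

CN(I) from CN(II)=95: (4.2·95)/(10 − 0.058·95) = 39900/449 ≈ 88.864
Retention S: 1000/CN − 10 with CN=88.864 → S = 500/399 ≈ 1.253 in
Initial abstraction Ia = S/5 = (500/399)/5 = 100/399 ≈ 0.251 in

S = 500/399 in ≈ 1.253 in; Ia = 100/399 in ≈ 0.251 in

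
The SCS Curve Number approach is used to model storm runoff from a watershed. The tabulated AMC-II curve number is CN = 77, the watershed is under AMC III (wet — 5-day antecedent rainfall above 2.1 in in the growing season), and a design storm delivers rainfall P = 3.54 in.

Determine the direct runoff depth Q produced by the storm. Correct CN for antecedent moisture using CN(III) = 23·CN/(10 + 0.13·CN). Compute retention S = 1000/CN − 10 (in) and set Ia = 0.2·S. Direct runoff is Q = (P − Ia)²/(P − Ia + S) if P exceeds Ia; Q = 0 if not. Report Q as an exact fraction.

Q = 159491641/67871650 in ≈ 2.350 in

Adjust CN=77 to AMC III: 23·77/(10 + 0.13·77) → 1771 ÷ (2001/100) = 7700/87 ≈ 88.506
Max retention: S = 1000/(7700/87) − 10 = 100/77 in (≈ 1.299 in)
Ia = 0.2S: 0.2·1.299 = 0.260 in (exactly 20/77)
Excess rainfall: 3.540 − 0.260 = 3.280 in; P > Ia so Q > 0
Q: (12629/3850)² ÷ (17629/3850) = 159491641/67871650 in (≈ 2.350 in)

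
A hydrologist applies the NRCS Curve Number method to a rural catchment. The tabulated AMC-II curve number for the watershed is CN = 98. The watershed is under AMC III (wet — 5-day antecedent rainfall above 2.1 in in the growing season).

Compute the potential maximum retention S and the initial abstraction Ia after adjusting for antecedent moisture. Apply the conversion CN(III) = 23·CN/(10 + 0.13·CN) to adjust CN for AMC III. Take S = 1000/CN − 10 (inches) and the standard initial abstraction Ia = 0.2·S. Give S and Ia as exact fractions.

S = 100/1127 in ≈ 0.089 in; Ia = 20/1127 in ≈ 0.018 in

CN(III) from CN(II)=98: (23·98)/(10 + 0.13·98) = 112700/1137 ≈ 99.120
S = 1000/(112700/1137) − 10 = 100/1127 in ≈ 0.089 in
Ia = 0.2·(100/1127) = 20/1127 in ≈ 0.018 in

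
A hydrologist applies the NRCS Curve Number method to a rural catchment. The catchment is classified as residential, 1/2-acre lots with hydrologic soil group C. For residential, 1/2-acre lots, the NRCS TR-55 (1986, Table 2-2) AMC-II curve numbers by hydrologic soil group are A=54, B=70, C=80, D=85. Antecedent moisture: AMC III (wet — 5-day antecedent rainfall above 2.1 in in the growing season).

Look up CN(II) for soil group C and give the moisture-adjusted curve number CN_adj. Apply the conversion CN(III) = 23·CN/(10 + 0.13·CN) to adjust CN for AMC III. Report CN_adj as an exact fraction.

NRCS table: residential, 1/2-acre lots, soil group C → CN(II) = 80
Wet (AMC III): CN(III) = 23·80/(10 + 0.13·80) = 1840/(102/5) = 4600/51 ≈ 90.196

CN_adj = 4600/51 ≈ 90.196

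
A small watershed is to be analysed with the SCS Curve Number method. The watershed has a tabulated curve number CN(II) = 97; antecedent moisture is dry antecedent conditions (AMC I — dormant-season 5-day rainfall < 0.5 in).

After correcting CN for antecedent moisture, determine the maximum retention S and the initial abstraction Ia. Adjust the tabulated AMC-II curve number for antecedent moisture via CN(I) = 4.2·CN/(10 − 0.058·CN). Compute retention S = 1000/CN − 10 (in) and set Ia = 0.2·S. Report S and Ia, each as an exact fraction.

Dry (AMC I): CN(I) = 4.2·97/(10 − 0.058·97) = (2037/5)/(2187/500) = 67900/729 ≈ 93.141
S = 1000/(67900/729) − 10 = 500/679 in ≈ 0.736 in
Initial abstraction Ia = S/5 = (500/679)/5 = 100/679 ≈ 0.147 in

S = 500/679 in ≈ 0.736 in; Ia = 100/679 in ≈ 0.147 in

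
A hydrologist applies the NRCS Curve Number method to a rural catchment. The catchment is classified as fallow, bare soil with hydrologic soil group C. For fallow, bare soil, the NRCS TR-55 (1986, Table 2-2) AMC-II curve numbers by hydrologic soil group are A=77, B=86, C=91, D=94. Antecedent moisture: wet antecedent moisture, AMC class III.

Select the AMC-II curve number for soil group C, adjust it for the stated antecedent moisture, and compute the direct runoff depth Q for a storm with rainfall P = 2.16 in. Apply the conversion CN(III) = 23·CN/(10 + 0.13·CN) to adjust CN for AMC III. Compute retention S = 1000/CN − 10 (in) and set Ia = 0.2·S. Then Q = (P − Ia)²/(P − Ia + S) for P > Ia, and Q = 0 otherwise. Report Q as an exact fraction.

NRCS table: fallow, bare soil, soil group C → CN(II) = 91
Wet (AMC III): CN(III) = 23·91/(10 + 0.13·91) = 2093/(2183/100) = 209300/2183 ≈ 95.877
Retention S: 1000/CN − 10 with CN=95.877 → S = 900/2093 ≈ 0.430 in
Initial abstraction Ia = S/5 = (900/2093)/5 = 180/2093 ≈ 0.086 in
Since P=2.160 > Ia=0.086: effective rainfall P−Ia = 108522/52325 in
Q = (108522/52325)²/((108522/52325) + 900/2093) = (11777024484/2737905625)/(131022/52325) = 654279138/380873675 in ≈ 1.718 in

Q = 654279138/380873675 in ≈ 1.718 in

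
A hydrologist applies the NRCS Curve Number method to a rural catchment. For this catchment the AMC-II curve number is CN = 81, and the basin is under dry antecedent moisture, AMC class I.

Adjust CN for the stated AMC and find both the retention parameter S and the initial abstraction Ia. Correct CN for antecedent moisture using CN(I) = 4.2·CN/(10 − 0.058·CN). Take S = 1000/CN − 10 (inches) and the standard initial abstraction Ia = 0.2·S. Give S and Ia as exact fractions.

S = 9500/1701 in ≈ 5.585 in; Ia = 1900/1701 in ≈ 1.117 in

Adjust CN=81 to AMC I: 4.2·81/(10 − 0.058·81) → (1701/5) ÷ (2651/500) = 170100/2651 ≈ 64.164
Max retention: S = 1000/(170100/2651) − 10 = 9500/1701 in (≈ 5.585 in)
Ia = 0.2·(9500/1701) = 1900/1701 in ≈ 1.117 in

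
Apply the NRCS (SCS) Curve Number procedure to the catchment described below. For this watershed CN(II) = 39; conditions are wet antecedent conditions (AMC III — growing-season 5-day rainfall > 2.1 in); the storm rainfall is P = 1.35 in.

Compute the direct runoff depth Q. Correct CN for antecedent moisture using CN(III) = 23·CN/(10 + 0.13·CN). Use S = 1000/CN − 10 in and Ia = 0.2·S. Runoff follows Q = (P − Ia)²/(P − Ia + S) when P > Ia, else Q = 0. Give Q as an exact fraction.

Q = 0 in ≈ 0.000 in

Wet (AMC III): CN(III) = 23·39/(10 + 0.13·39) = 897/(1507/100) = 89700/1507 ≈ 59.522
Retention S: 1000/CN − 10 with CN=59.522 → S = 6100/897 ≈ 6.800 in
Initial abstraction Ia = S/5 = (6100/897)/5 = 1220/897 ≈ 1.360 in
P = 1.350 ≤ Ia = 1.360 in: entire storm abstracted, Q = 0.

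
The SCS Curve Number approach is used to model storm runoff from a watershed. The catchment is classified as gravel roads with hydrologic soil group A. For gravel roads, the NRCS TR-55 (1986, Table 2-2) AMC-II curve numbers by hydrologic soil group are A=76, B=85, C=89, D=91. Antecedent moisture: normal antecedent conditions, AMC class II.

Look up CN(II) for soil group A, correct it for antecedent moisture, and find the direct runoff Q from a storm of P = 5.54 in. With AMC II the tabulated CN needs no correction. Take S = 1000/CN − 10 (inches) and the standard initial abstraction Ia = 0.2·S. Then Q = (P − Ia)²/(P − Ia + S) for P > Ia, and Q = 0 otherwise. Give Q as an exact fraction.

Q = 21743569/7279850 in ≈ 2.987 in

NRCS table: gravel roads, soil group A → CN(II) = 76
Average conditions: CN = 76 (no AMC adjustment).
Retention S: 1000/CN − 10 with CN=76.000 → S = 60/19 ≈ 3.158 in
Initial abstraction Ia = S/5 = (60/19)/5 = 12/19 ≈ 0.632 in
Since P=5.540 > Ia=0.632: effective rainfall P−Ia = 4663/950 in
Q: (4663/950)² ÷ (7663/950) = 21743569/7279850 in (≈ 2.987 in)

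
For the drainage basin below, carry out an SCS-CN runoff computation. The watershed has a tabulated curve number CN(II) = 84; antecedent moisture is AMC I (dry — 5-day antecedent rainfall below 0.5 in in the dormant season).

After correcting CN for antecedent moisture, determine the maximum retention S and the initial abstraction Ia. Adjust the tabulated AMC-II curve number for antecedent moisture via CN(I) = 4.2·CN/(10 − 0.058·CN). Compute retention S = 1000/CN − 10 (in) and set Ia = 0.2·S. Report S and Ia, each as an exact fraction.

S = 2000/441 in ≈ 4.535 in; Ia = 400/441 in ≈ 0.907 in

CN(I) from CN(II)=84: (4.2·84)/(10 − 0.058·84) = 44100/641 ≈ 68.799
Max retention: S = 1000/(44100/641) − 10 = 2000/441 in (≈ 4.535 in)
Initial abstraction Ia = S/5 = (2000/441)/5 = 400/441 ≈ 0.907 in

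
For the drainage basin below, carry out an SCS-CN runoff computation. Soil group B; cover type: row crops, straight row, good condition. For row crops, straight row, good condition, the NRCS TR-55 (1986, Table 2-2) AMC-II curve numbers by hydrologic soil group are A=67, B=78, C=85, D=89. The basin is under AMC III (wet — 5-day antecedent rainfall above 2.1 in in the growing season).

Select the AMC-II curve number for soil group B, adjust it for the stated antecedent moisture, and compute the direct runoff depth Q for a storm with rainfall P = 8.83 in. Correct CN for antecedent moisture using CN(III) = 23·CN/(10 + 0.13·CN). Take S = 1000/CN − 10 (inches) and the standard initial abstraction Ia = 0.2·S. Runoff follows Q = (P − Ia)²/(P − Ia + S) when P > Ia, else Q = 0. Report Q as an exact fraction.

Q = 592978542601/78940574700 in ≈ 7.512 in

NRCS table: row crops, straight row, good condition, soil group B → CN(II) = 78
Adjust CN=78 to AMC III: 23·78/(10 + 0.13·78) → 1794 ÷ (1007/50) = 89700/1007 ≈ 89.076
Max retention: S = 1000/(89700/1007) − 10 = 1100/897 in (≈ 1.226 in)
Initial abstraction Ia = S/5 = (1100/897)/5 = 220/897 ≈ 0.245 in
Since P=8.830 > Ia=0.245: effective rainfall P−Ia = 770051/89700 in
Q = (770051/89700)²/((770051/89700) + 1100/897) = (592978542601/8046090000)/(880051/89700) = 592978542601/78940574700 in ≈ 7.512 in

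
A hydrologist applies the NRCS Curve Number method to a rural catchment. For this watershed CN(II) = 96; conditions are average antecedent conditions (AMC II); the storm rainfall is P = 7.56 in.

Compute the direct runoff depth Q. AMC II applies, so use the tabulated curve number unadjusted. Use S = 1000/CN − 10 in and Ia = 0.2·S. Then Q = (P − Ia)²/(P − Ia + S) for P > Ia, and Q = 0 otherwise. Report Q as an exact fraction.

Q = 5031049/710400 in ≈ 7.082 in

CN(II) = 96; AMC II needs no correction.
Max retention: S = 1000/96 − 10 = 5/12 in (≈ 0.417 in)
Ia = 0.2S: 0.2·0.417 = 0.083 in (exactly 1/12)
Since P=7.560 > Ia=0.083: effective rainfall P−Ia = 2243/300 in
Q: (2243/300)² ÷ (592/75) = 5031049/710400 in (≈ 7.082 in)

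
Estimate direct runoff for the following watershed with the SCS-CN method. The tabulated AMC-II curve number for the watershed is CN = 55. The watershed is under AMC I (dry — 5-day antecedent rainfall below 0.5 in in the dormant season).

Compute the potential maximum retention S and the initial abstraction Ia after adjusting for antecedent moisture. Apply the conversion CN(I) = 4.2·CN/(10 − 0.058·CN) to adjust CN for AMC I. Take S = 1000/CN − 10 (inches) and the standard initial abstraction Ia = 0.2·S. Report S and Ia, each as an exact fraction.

S = 1500/77 in ≈ 19.481 in; Ia = 300/77 in ≈ 3.896 in

Dry (AMC I): CN(I) = 4.2·55/(10 − 0.058·55) = 231/(681/100) = 7700/227 ≈ 33.921
S = 1000/(7700/227) − 10 = 1500/77 in ≈ 19.481 in
Initial abstraction Ia = S/5 = (1500/77)/5 = 300/77 ≈ 3.896 in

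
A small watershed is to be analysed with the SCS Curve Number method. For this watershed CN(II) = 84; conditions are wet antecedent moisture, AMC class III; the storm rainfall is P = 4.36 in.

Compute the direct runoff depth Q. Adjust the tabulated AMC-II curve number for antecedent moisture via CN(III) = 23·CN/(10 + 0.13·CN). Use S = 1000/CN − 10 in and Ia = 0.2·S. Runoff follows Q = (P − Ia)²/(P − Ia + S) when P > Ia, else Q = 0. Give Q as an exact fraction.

Q = 2565118609/732312525 in ≈ 3.503 in

Wet (AMC III): CN(III) = 23·84/(10 + 0.13·84) = 1932/(523/25) = 48300/523 ≈ 92.352
Retention S: 1000/CN − 10 with CN=92.352 → S = 400/483 ≈ 0.828 in
Ia = 0.2S: 0.2·0.828 = 0.166 in (exactly 80/483)
P − Ia = 4.360 − 0.166 = 50647/12075 ≈ 4.194 in (> 0, runoff occurs)
Runoff Q = (P−Ia)²/(P−Ia+S) = (4.194)²/(4.194+0.828) = 2565118609/732312525 ≈ 3.503 in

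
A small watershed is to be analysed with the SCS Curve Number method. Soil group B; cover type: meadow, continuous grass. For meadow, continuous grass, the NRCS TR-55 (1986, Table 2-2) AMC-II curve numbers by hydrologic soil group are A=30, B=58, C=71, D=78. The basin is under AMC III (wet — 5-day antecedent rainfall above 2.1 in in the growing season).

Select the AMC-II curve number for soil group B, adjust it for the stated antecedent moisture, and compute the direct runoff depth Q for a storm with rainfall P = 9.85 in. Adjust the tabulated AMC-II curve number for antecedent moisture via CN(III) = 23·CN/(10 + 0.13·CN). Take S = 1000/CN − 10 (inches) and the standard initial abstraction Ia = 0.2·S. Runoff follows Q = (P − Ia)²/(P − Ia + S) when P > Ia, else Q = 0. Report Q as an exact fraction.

NRCS table: meadow, continuous grass, soil group B → CN(II) = 58
Wet (AMC III): CN(III) = 23·58/(10 + 0.13·58) = 1334/(877/50) = 66700/877 ≈ 76.055
Max retention: S = 1000/(66700/877) − 10 = 2100/667 in (≈ 3.148 in)
Ia = 0.2·(2100/667) = 420/667 in ≈ 0.630 in
P − Ia = 9.850 − 0.630 = 122999/13340 ≈ 9.220 in (> 0, runoff occurs)
Runoff Q = (P−Ia)²/(P−Ia+S) = (9.220)²/(9.220+3.148) = 15128754001/2201086660 ≈ 6.873 in

Q = 15128754001/2201086660 in ≈ 6.873 in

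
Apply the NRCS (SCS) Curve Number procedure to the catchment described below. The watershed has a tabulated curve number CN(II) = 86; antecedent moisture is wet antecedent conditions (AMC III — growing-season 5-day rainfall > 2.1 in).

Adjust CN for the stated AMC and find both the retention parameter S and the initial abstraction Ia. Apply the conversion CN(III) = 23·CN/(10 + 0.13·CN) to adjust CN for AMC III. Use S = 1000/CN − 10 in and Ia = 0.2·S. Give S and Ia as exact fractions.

Wet (AMC III): CN(III) = 23·86/(10 + 0.13·86) = 1978/(1059/50) = 98900/1059 ≈ 93.390
Retention S: 1000/CN − 10 with CN=93.390 → S = 700/989 ≈ 0.708 in
Ia = 0.2S: 0.2·0.708 = 0.142 in (exactly 140/989)

S = 700/989 in ≈ 0.708 in; Ia = 140/989 in ≈ 0.142 in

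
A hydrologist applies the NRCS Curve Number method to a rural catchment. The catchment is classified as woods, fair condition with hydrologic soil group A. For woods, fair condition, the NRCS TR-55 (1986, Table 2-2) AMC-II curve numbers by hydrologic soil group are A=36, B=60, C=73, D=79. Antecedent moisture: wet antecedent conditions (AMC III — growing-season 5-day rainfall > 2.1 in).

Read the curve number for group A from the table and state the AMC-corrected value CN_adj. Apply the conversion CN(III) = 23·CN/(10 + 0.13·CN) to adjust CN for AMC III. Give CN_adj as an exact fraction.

CN_adj = 20700/367 ≈ 56.403

NRCS table: woods, fair condition, soil group A → CN(II) = 36
Wet (AMC III): CN(III) = 23·36/(10 + 0.13·36) = 828/(367/25) = 20700/367 ≈ 56.403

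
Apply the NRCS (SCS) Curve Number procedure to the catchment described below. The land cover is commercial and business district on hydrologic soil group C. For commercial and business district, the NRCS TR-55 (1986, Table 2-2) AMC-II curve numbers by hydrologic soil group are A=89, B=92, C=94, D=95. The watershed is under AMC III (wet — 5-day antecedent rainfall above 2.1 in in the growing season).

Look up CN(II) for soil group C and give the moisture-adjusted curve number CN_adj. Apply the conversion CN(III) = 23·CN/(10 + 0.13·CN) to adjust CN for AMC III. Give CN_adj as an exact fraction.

CN_adj = 108100/1111 ≈ 97.300

NRCS table: commercial and business district, soil group C → CN(II) = 94
Adjust CN=94 to AMC III: 23·94/(10 + 0.13·94) → 2162 ÷ (1111/50) = 108100/1111 ≈ 97.300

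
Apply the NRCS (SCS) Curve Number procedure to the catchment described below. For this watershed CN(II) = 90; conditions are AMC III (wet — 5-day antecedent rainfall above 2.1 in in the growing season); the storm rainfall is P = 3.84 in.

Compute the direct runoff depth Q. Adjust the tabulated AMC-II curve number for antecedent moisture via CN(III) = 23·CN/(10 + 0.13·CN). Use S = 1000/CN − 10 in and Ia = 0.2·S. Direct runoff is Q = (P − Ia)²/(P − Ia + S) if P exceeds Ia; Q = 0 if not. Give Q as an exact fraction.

Adjust CN=90 to AMC III: 23·90/(10 + 0.13·90) → 2070 ÷ (217/10) = 20700/217 ≈ 95.392
S = 1000/(20700/217) − 10 = 100/207 in ≈ 0.483 in
Ia = 0.2·(100/207) = 20/207 in ≈ 0.097 in
Since P=3.840 > Ia=0.097: effective rainfall P−Ia = 19372/5175 in
Runoff Q = (P−Ia)²/(P−Ia+S) = (3.743)²/(3.743+0.483) = 23454649/7074225 ≈ 3.316 in

Q = 23454649/7074225 in ≈ 3.316 in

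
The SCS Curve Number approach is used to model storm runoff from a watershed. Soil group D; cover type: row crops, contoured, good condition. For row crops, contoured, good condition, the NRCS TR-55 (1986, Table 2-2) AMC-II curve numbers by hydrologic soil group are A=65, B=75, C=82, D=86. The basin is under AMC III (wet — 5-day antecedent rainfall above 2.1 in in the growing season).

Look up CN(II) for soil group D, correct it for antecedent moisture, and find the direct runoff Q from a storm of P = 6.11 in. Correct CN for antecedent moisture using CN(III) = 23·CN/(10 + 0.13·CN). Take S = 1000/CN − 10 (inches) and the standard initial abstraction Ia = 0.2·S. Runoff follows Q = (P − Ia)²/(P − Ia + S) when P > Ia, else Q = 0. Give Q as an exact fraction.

Q = 348429297841/65301593100 in ≈ 5.336 in

NRCS table: row crops, contoured, good condition, soil group D → CN(II) = 86
CN(III) from CN(II)=86: (23·86)/(10 + 0.13·86) = 98900/1059 ≈ 93.390
Retention S: 1000/CN − 10 with CN=93.390 → S = 700/989 ≈ 0.708 in
Ia = 0.2S: 0.2·0.708 = 0.142 in (exactly 140/989)
P − Ia = 6.110 − 0.142 = 590279/98900 ≈ 5.968 in (> 0, runoff occurs)
Runoff Q = (P−Ia)²/(P−Ia+S) = (5.968)²/(5.968+0.708) = 348429297841/65301593100 ≈ 5.336 in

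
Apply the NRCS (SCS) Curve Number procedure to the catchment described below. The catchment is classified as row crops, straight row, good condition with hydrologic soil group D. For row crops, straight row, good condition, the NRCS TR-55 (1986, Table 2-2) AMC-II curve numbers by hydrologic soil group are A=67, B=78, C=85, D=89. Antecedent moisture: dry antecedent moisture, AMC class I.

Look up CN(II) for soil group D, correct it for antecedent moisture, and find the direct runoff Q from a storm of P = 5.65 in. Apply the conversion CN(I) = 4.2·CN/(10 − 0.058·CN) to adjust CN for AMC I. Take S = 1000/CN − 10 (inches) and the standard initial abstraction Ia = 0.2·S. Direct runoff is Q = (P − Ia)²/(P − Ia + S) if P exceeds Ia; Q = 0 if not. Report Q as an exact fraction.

Q = 35795504809/11183983860 in ≈ 3.201 in

NRCS table: row crops, straight row, good condition, soil group D → CN(II) = 89
Adjust CN=89 to AMC I: 4.2·89/(10 − 0.058·89) → (1869/5) ÷ (2419/500) = 186900/2419 ≈ 77.263
Retention S: 1000/CN − 10 with CN=77.263 → S = 5500/1869 ≈ 2.943 in
Ia = 0.2·(5500/1869) = 1100/1869 in ≈ 0.589 in
Since P=5.650 > Ia=0.589: effective rainfall P−Ia = 189197/37380 in
Q = (189197/37380)²/((189197/37380) + 5500/1869) = (35795504809/1397264400)/(299197/37380) = 35795504809/11183983860 in ≈ 3.201 in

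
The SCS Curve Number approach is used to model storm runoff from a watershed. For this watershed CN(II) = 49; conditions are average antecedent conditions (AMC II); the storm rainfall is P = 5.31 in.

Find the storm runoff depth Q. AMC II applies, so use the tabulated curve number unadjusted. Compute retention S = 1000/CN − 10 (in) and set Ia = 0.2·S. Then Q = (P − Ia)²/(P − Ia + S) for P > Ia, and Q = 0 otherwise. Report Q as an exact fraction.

Q = 83413587/109137700 in ≈ 0.764 in

Average conditions: CN = 49 (no AMC adjustment).
Retention S: 1000/CN − 10 with CN=49.000 → S = 510/49 ≈ 10.408 in
Ia = 0.2·(510/49) = 102/49 in ≈ 2.082 in
Since P=5.310 > Ia=2.082: effective rainfall P−Ia = 15819/4900 in
Q = (15819/4900)²/((15819/4900) + 510/49) = (250240761/24010000)/(66819/4900) = 83413587/109137700 in ≈ 0.764 in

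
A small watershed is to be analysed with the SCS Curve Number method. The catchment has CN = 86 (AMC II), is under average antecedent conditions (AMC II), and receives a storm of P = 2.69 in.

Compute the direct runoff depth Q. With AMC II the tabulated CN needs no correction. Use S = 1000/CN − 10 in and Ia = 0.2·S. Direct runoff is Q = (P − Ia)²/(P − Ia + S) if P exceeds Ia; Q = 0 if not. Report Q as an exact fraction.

Q = 103367889/73818100 in ≈ 1.400 in

CN(II) = 86; AMC II needs no correction.
Max retention: S = 1000/86 − 10 = 70/43 in (≈ 1.628 in)
Ia = 0.2S: 0.2·1.628 = 0.326 in (exactly 14/43)
P − Ia = 2.690 − 0.326 = 10167/4300 ≈ 2.364 in (> 0, runoff occurs)
Q = (10167/4300)²/((10167/4300) + 70/43) = (103367889/18490000)/(17167/4300) = 103367889/73818100 in ≈ 1.400 in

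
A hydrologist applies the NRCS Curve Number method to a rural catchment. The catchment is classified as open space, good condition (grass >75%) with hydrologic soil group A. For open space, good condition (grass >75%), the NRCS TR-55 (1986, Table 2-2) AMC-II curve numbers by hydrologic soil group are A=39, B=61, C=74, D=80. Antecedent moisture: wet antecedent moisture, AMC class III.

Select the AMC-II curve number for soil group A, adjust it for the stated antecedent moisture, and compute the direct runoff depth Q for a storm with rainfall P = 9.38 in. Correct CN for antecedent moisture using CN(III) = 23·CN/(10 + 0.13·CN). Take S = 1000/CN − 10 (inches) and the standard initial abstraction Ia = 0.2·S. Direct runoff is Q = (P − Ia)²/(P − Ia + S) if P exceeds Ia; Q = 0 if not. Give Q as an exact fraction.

Q = 129379054249/29811481050 in ≈ 4.340 in

NRCS table: open space, good condition (grass >75%), soil group A → CN(II) = 39
Wet (AMC III): CN(III) = 23·39/(10 + 0.13·39) = 897/(1507/100) = 89700/1507 ≈ 59.522
Retention S: 1000/CN − 10 with CN=59.522 → S = 6100/897 ≈ 6.800 in
Ia = 0.2·(6100/897) = 1220/897 in ≈ 1.360 in
Since P=9.380 > Ia=1.360: effective rainfall P−Ia = 359693/44850 in
Q: (359693/44850)² ÷ (664693/44850) = 129379054249/29811481050 in (≈ 4.340 in)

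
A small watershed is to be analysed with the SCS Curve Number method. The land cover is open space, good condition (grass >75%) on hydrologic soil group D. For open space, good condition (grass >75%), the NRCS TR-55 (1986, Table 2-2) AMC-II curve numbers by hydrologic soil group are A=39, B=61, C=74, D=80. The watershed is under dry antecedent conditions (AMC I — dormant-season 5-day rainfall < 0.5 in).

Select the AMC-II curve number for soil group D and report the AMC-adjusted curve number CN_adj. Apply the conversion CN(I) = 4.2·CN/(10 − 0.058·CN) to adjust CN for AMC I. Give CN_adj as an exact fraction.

CN_adj = 4200/67 ≈ 62.687

NRCS table: open space, good condition (grass >75%), soil group D → CN(II) = 80
Adjust CN=80 to AMC I: 4.2·80/(10 − 0.058·80) → 336 ÷ (134/25) = 4200/67 ≈ 62.687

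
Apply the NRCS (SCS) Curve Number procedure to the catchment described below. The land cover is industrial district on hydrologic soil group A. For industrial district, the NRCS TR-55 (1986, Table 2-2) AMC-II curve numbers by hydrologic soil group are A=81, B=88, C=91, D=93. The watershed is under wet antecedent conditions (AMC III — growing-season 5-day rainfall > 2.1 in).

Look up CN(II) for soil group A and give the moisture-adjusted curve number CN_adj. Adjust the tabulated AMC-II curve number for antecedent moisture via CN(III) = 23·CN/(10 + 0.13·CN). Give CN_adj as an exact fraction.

NRCS table: industrial district, soil group A → CN(II) = 81
Adjust CN=81 to AMC III: 23·81/(10 + 0.13·81) → 1863 ÷ (2053/100) = 186300/2053 ≈ 90.745

CN_adj = 186300/2053 ≈ 90.745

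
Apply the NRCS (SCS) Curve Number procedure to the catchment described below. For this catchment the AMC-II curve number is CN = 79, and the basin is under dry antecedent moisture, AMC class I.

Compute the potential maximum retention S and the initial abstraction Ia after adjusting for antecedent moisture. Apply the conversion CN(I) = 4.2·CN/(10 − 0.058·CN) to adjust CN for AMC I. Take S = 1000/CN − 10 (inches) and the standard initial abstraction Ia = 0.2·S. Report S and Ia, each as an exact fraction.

Dry (AMC I): CN(I) = 4.2·79/(10 − 0.058·79) = (1659/5)/(2709/500) = 7900/129 ≈ 61.240
Max retention: S = 1000/(7900/129) − 10 = 500/79 in (≈ 6.329 in)
Initial abstraction Ia = S/5 = (500/79)/5 = 100/79 ≈ 1.266 in

S = 500/79 in ≈ 6.329 in; Ia = 100/79 in ≈ 1.266 in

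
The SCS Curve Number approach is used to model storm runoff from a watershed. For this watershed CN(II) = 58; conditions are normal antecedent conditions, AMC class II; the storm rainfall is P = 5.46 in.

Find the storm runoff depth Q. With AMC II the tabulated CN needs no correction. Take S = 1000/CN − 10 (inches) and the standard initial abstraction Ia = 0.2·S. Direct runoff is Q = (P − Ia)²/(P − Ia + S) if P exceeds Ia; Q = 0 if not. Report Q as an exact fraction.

Q = 76729/53650 in ≈ 1.430 in

CN(II) = 58; AMC II needs no correction.
Max retention: S = 1000/58 − 10 = 210/29 in (≈ 7.241 in)
Initial abstraction Ia = S/5 = (210/29)/5 = 42/29 ≈ 1.448 in
Excess rainfall: 5.460 − 1.448 = 4.012 in; P > Ia so Q > 0
Runoff Q = (P−Ia)²/(P−Ia+S) = (4.012)²/(4.012+7.241) = 76729/53650 ≈ 1.430 in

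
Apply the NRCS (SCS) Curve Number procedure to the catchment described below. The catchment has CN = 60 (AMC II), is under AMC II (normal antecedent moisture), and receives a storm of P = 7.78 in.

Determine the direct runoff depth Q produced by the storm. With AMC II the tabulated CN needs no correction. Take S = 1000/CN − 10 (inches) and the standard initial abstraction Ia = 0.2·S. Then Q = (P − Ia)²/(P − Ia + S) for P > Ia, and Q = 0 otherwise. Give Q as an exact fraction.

Q = 935089/295050 in ≈ 3.169 in

CN(II) = 60; AMC II needs no correction.
Max retention: S = 1000/60 − 10 = 20/3 in (≈ 6.667 in)
Initial abstraction Ia = S/5 = (20/3)/5 = 4/3 ≈ 1.333 in
Since P=7.780 > Ia=1.333: effective rainfall P−Ia = 967/150 in
Q: (967/150)² ÷ (1967/150) = 935089/295050 in (≈ 3.169 in)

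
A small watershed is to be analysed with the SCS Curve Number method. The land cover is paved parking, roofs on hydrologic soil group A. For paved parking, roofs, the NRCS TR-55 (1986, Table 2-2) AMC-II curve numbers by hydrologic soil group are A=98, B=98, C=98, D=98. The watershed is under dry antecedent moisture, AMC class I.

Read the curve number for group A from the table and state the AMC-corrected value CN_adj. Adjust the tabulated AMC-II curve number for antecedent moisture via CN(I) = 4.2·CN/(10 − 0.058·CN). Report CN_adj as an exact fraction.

NRCS table: paved parking, roofs, soil group A → CN(II) = 98
Dry (AMC I): CN(I) = 4.2·98/(10 − 0.058·98) = (2058/5)/(1079/250) = 102900/1079 ≈ 95.366

CN_adj = 102900/1079 ≈ 95.366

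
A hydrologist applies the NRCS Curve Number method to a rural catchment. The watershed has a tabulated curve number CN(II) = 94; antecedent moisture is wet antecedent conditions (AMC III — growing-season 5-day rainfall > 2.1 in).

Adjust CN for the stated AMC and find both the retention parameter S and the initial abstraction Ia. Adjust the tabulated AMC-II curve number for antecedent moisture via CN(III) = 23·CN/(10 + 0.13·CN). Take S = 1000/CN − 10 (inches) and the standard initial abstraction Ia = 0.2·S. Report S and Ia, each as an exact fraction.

Wet (AMC III): CN(III) = 23·94/(10 + 0.13·94) = 2162/(1111/50) = 108100/1111 ≈ 97.300
Retention S: 1000/CN − 10 with CN=97.300 → S = 300/1081 ≈ 0.278 in
Initial abstraction Ia = S/5 = (300/1081)/5 = 60/1081 ≈ 0.056 in

S = 300/1081 in ≈ 0.278 in; Ia = 60/1081 in ≈ 0.056 in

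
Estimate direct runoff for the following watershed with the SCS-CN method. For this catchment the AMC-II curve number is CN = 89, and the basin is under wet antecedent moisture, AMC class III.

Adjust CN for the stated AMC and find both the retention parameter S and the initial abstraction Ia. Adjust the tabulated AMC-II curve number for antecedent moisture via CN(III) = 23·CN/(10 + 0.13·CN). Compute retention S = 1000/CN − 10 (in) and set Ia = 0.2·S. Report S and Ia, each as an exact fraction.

Wet (AMC III): CN(III) = 23·89/(10 + 0.13·89) = 2047/(2157/100) = 204700/2157 ≈ 94.900
S = 1000/(204700/2157) − 10 = 1100/2047 in ≈ 0.537 in
Ia = 0.2S: 0.2·0.537 = 0.107 in (exactly 220/2047)

S = 1100/2047 in ≈ 0.537 in; Ia = 220/2047 in ≈ 0.107 in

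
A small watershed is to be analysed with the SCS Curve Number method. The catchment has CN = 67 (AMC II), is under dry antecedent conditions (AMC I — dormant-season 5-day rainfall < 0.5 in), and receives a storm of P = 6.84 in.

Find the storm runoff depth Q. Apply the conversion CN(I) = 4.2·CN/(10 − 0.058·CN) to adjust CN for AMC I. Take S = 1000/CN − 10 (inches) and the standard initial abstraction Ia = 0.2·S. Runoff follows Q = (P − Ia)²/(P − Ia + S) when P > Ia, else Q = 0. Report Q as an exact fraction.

Adjust CN=67 to AMC I: 4.2·67/(10 − 0.058·67) → (1407/5) ÷ (3057/500) = 46900/1019 ≈ 46.026
S = 1000/(46900/1019) − 10 = 5500/469 in ≈ 11.727 in
Ia = 0.2S: 0.2·11.727 = 2.345 in (exactly 1100/469)
Excess rainfall: 6.840 − 2.345 = 4.495 in; P > Ia so Q > 0
Runoff Q = (P−Ia)²/(P−Ia+S) = (4.495)²/(4.495+11.727) = 2777184601/2230083275 ≈ 1.245 in

Q = 2777184601/2230083275 in ≈ 1.245 in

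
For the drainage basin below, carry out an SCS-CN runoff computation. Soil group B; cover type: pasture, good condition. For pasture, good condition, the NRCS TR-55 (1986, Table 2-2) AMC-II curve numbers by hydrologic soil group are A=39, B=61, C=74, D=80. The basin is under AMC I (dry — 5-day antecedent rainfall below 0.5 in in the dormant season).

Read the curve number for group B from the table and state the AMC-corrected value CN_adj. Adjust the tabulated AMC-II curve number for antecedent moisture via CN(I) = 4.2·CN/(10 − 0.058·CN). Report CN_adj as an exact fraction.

NRCS table: pasture, good condition, soil group B → CN(II) = 61
CN(I) from CN(II)=61: (4.2·61)/(10 − 0.058·61) = 42700/1077 ≈ 39.647

CN_adj = 42700/1077 ≈ 39.647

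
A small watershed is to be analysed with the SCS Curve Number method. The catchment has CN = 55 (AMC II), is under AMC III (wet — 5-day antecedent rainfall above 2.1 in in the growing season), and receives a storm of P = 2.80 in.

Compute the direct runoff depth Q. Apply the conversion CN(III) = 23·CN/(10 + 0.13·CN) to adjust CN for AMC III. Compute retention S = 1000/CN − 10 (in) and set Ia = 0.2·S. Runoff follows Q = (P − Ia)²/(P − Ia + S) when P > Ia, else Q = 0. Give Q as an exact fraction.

Q = 3490082/4517315 in ≈ 0.773 in

CN(III) from CN(II)=55: (23·55)/(10 + 0.13·55) = 25300/343 ≈ 73.761
Retention S: 1000/CN − 10 with CN=73.761 → S = 900/253 ≈ 3.557 in
Ia = 0.2·(900/253) = 180/253 in ≈ 0.711 in
P − Ia = 2.800 − 0.711 = 2642/1265 ≈ 2.089 in (> 0, runoff occurs)
Runoff Q = (P−Ia)²/(P−Ia+S) = (2.089)²/(2.089+3.557) = 3490082/4517315 ≈ 0.773 in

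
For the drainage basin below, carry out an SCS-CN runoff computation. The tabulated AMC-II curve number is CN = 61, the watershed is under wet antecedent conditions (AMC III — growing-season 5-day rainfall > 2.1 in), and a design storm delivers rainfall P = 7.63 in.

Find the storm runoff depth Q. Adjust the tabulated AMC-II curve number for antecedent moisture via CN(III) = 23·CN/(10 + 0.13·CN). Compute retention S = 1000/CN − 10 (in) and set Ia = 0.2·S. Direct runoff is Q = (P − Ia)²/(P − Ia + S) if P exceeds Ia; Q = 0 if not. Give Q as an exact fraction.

Q = 985034415121/193963206700 in ≈ 5.078 in

Adjust CN=61 to AMC III: 23·61/(10 + 0.13·61) → 1403 ÷ (1793/100) = 140300/1793 ≈ 78.249
Max retention: S = 1000/(140300/1793) − 10 = 3900/1403 in (≈ 2.780 in)
Initial abstraction Ia = S/5 = (3900/1403)/5 = 780/1403 ≈ 0.556 in
Excess rainfall: 7.630 − 0.556 = 7.074 in; P > Ia so Q > 0
Q = (992489/140300)²/((992489/140300) + 3900/1403) = (985034415121/19684090000)/(1382489/140300) = 985034415121/193963206700 in ≈ 5.078 in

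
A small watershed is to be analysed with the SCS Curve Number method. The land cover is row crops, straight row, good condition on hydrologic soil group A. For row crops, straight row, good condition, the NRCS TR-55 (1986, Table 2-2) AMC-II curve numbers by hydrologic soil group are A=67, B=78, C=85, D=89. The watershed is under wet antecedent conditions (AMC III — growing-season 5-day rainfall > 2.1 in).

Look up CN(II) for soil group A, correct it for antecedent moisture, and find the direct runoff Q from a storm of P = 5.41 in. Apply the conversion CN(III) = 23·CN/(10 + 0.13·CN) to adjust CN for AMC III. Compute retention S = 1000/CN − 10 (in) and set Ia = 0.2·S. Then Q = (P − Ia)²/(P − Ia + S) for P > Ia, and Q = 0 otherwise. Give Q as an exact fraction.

Q = 589334117761/169152642100 in ≈ 3.484 in

NRCS table: row crops, straight row, good condition, soil group A → CN(II) = 67
Adjust CN=67 to AMC III: 23·67/(10 + 0.13·67) → 1541 ÷ (1871/100) = 154100/1871 ≈ 82.362
Retention S: 1000/CN − 10 with CN=82.362 → S = 3300/1541 ≈ 2.141 in
Ia = 0.2S: 0.2·2.141 = 0.428 in (exactly 660/1541)
P − Ia = 5.410 − 0.428 = 767681/154100 ≈ 4.982 in (> 0, runoff occurs)
Runoff Q = (P−Ia)²/(P−Ia+S) = (4.982)²/(4.982+2.141) = 589334117761/169152642100 ≈ 3.484 in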